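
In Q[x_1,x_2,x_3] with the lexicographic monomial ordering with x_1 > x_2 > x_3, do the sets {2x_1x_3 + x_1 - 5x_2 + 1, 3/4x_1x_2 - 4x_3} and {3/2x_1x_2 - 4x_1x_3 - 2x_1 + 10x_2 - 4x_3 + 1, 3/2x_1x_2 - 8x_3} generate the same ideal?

No, the ideals differ.

Two ideals are equal iff their reduced Gröbner bases coincide (the reduced basis is unique for a fixed ordering).
Buchberger on the first generating set:
f_1 = 2x_1x_3 + x_1 - 5x_2 + 1, LT = x_1x_3.
f_2 = 3/4x_1x_2 - 4x_3, LT = x_1x_2.

S(f_1,f_2): lcm = x_1x_2x_3. S = 1/2x_1x_2 - 5/2x_2^2 + 1/2x_2 + 16/3x_3^2.
  reduce S modulo (f_1, f_2):
  remainder -5/2x_2^2 + 1/2x_2 + 16/3x_3^2 + 8/3x_3 ≠ 0; add g_3 = -5/2x_2^2 + 1/2x_2 + 16/3x_3^2 + 8/3x_3 to the basis.

The other S-polynomials (S(f_1,g_3), S(f_2,g_3)) all reduce to 0 modulo the current basis, so we have a Gröbner basis.
Inter-reduce: drop elements whose leading term is divisible by another's, tail-reduce, and make monic.
Reduced Gröbner basis: {x_1x_2 - 16/3x_3, x_1x_3 + 1/2x_1 - 5/2x_2 + 1/2, x_2^2 - 1/5x_2 - 32/15x_3^2 - 16/15x_3}.

Buchberger on the second generating set:
h_1 = 3/2x_1x_2 - 4x_1x_3 - 2x_1 + 10x_2 - 4x_3 + 1, LT = x_1x_2.
h_2 = 3/2x_1x_2 - 8x_3, LT = x_1x_2.

S(h_1,h_2): lcm = x_1x_2. S = -8/3x_1x_3 - 4/3x_1 + 20/3x_2 + 8/3x_3 + 2/3.
  reduce S modulo (h_1, h_2):
  remainder -8/3x_1x_3 - 4/3x_1 + 20/3x_2 + 8/3x_3 + 2/3 ≠ 0; add k_3 = -8/3x_1x_3 - 4/3x_1 + 20/3x_2 + 8/3x_3 + 2/3 to the basis.

S(h_1,k_3): lcm = x_1x_2x_3. S = -1/2x_1x_2 - 8/3x_1x_3^2 - 4/3x_1x_3 + 5/2x_2^2 + 23/3x_2x_3 + 1/4x_2 - 8/3x_3^2 + 2/3x_3.
  reduce S modulo (h_1, h_2, k_3):
  remainder 5/2x_2^2 + x_2x_3 + 1/4x_2 - 16/3x_3^2 - 8/3x_3 ≠ 0; add k_4 = 5/2x_2^2 + x_2x_3 + 1/4x_2 - 16/3x_3^2 - 8/3x_3 to the basis.

The other S-polynomials (S(h_2,k_3), S(h_1,k_4), S(h_2,k_4), S(k_3,k_4)) all reduce to 0 modulo the current basis, so we have a Gröbner basis.
Inter-reduce: drop elements whose leading term is divisible by another's, tail-reduce, and make monic.
Reduced Gröbner basis: {x_1x_2 - 16/3x_3, x_1x_3 + 1/2x_1 - 5/2x_2 - x_3 - 1/4, x_2^2 + 2/5x_2x_3 + 1/10x_2 - 32/15x_3^2 - 16/15x_3}.

The bases are distinct; the ideals are different.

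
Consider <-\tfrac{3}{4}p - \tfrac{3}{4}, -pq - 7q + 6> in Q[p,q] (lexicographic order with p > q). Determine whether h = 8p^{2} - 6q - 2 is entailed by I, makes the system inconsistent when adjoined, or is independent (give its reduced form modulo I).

8p^{2} - 6q - 2 lies in I (it reduces to 0).

First compute the reduced Gröbner basis of I by Buchberger's algorithm.
f_1 = -\tfrac{3}{4}p - \tfrac{3}{4}, LT = p.
f_2 = -pq - 7q + 6, LT = pq.

S(f_1,f_2): lcm = pq. S = -6q + 6.
  reduce S modulo (f_1, f_2):
  remainder -6q + 6 ≠ 0; add k_3 = -6q + 6 to the basis.

The other S-polynomials (S(f_1,k_3), S(f_2,k_3)) all reduce to 0 modulo the current basis, so we have a Gröbner basis.
Inter-reduce: drop elements whose leading term is divisible by another's, tail-reduce, and make monic.
Reduced Gröbner basis: {p + 1, q - 1}.
Label its elements g_1 = p + 1, g_2 = q - 1.

Reduce h = 8p^{2} - 6q - 2 modulo G:
  leading term p^{2}: subtract (8p)·g_1 from 8p^{2} - 6q - 2 → -8p - 6q - 2
  leading term p: subtract (-8)·g_1 from -8p - 6q - 2 → -6q + 6
  leading term q: subtract (-6)·g_2 from -6q + 6 → 0
  normal form = 0.
Since the normal form is 0, h ∈ I.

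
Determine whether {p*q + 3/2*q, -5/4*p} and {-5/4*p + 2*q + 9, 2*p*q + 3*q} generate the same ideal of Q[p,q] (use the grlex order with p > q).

Since reduced Gröbner bases are canonical representatives of ideals under a given ordering, it suffices to compute and compare them.
Buchberger on the first generating set:
f_1 = p*q + 3/2*q, LT = p*q.
f_2 = -5/4*p, LT = p.

S(f_1,f_2): lcm = p*q. S = 3/2*q.
  leading term q: no divisor's leading term divides it; move 3/2*q to the remainder.
  remainder 3/2*q ≠ 0; add g_3 = 3/2*q to the basis.

The other S-polynomials (S(f_1,g_3), S(f_2,g_3)) all reduce to 0 modulo the current basis, so we have a Gröbner basis.
Inter-reduce: drop elements whose leading term is divisible by another's, tail-reduce, and make monic.
Reduced Gröbner basis: {p, q}.

Buchberger on the second generating set:
h_1 = -5/4*p + 2*q + 9, LT = p.
h_2 = 2*p*q + 3*q, LT = p*q.

S(h_1,h_2): lcm = p*q. S = -8/5*q**2 - 87/10*q.
  leading term q**2: no divisor's leading term divides it; move -8/5*q**2 to the remainder.
  leading term q: no divisor's leading term divides it; move -87/10*q to the remainder.
  remainder -8/5*q**2 - 87/10*q ≠ 0; add k_3 = -8/5*q**2 - 87/10*q to the basis.

The other S-polynomials (S(h_1,k_3), S(h_2,k_3)) all reduce to 0 modulo the current basis, so we have a Gröbner basis.
Inter-reduce: drop elements whose leading term is divisible by another's, tail-reduce, and make monic.
Reduced Gröbner basis: {q**2 + 87/16*q, p - 8/5*q - 36/5}.

The bases are distinct; the ideals are different.

No, the ideals differ.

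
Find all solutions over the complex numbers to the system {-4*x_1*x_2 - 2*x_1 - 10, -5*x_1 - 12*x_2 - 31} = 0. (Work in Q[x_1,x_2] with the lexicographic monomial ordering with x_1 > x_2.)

{(1, -3), (-6, -1/12)}

Compute a lex Gröbner basis by Buchberger's algorithm.
f_1 = -4*x_1*x_2 - 2*x_1 - 10, LT = x_1*x_2.
f_2 = -5*x_1 - 12*x_2 - 31, LT = x_1.

S(f_1,f_2): lcm = x_1*x_2. S = 1/2*x_1 - 12/5*x_2**2 - 31/5*x_2 + 5/2.
  leading term x_1: subtract (-1/10)·f_2 from 1/2*x_1 - 12/5*x_2**2 - 31/5*x_2 + 5/2 → -12/5*x_2**2 - 37/5*x_2 - 3/5
  leading term x_2**2: no divisor's leading term divides it; move -12/5*x_2**2 to the remainder.
  leading term x_2: no divisor's leading term divides it; move -37/5*x_2 to the remainder.
  leading term 1: no divisor's leading term divides it; move -3/5 to the remainder.
  remainder -12/5*x_2**2 - 37/5*x_2 - 3/5 ≠ 0; add h_3 = -12/5*x_2**2 - 37/5*x_2 - 3/5 to the basis.

The other S-polynomials (S(f_1,h_3), S(f_2,h_3)) all reduce to 0 modulo the current basis, so we have a Gröbner basis.
Inter-reduce: drop elements whose leading term is divisible by another's, tail-reduce, and make monic.
Reduced Gröbner basis: {x_1 + 12/5*x_2 + 31/5, x_2**2 + 37/12*x_2 + 1/4}.

Since the basis is lex-ordered, x_2**2 + 37/12*x_2 + 1/4 is univariate in x_2. Its roots are {-3, -1/12}. Back-substituting each root into the other basis elements fixes the other coordinates.
  x_2 = -3: the earlier basis element becomes x_1 - 1 = 0, giving x_1 = 1 — point (1, -3).
  x_2 = -1/12: the earlier basis element becomes x_1 + 6 = 0, giving x_1 = -6 — point (-6, -1/12).
Check: every point annihilates each of the original generators.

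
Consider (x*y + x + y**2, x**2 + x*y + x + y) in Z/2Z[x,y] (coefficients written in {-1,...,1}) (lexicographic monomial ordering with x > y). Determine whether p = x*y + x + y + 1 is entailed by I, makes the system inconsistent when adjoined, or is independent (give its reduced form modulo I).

First compute the reduced Gröbner basis of I by Buchberger's algorithm.
f_1 = x*y + x + y**2, LT = x*y.
f_2 = x**2 + x*y + x + y, LT = x**2.

S(f_1,f_2): lcm = x**2*y. S = x**2 + x*y + y**2.
  leading term x**2: subtract (1)·f_2 from x**2 + x*y + y**2 → x + y**2 + y
  leading term x: no divisor's leading term divides it; move x to the remainder.
  leading term y**2: no divisor's leading term divides it; move y**2 to the remainder.
  leading term y: no divisor's leading term divides it; move y to the remainder.
  remainder x + y**2 + y ≠ 0; add h_3 = x + y**2 + y to the basis.

S(f_1,h_3): lcm = x*y. S = x + y**3.
  leading term x: subtract (1)·h_3 from x + y**3 → y**3 + y**2 + y
  leading term y**3: no divisor's leading term divides it; move y**3 to the remainder.
  leading term y**2: no divisor's leading term divides it; move y**2 to the remainder.
  leading term y: no divisor's leading term divides it; move y to the remainder.
  remainder y**3 + y**2 + y ≠ 0; add h_4 = y**3 + y**2 + y to the basis.

S(f_2,h_3): lcm = x**2. S = x*y**2 + x + y.
  leading term x*y**2: subtract (y)·f_1 from x*y**2 + x + y → x*y + x + y**3 + y
  leading term x*y: subtract (1)·f_1 from x*y + x + y**3 + y → y**3 + y**2 + y
  leading term y**3: subtract (1)·h_4 from y**3 + y**2 + y → 0
  remainder 0.

S(f_1,h_4): lcm = x*y**3. S = x*y + y**4.
  leading term x*y: subtract (1)·f_1 from x*y + y**4 → x + y**4 + y**2
  leading term x: subtract (1)·h_3 from x + y**4 + y**2 → y**4 + y
  leading term y**4: subtract (y)·h_4 from y**4 + y → y**3 + y**2 + y
  leading term y**3: subtract (1)·h_4 from y**3 + y**2 + y → 0
  remainder 0.

S(f_2,h_4): leading monomials are coprime, so the S-polynomial reduces to 0 (Buchberger's first criterion).
S(h_3,h_4): leading monomials are coprime, so the S-polynomial reduces to 0 (Buchberger's first criterion).
Every S-polynomial of the final basis reduces to 0, so we have a Gröbner basis.
Inter-reduce: drop elements whose leading term is divisible by another's, tail-reduce, and make monic.
Reduced Gröbner basis: {x + y**2 + y, y**3 + y**2 + y}.
Label its elements g_1 = x + y**2 + y, g_2 = y**3 + y**2 + y.

Reduce p = x*y + x + y + 1 modulo G:
  leading term x*y: subtract (y)·g_1 from x*y + x + y + 1 → x + y**3 + y**2 + y + 1
  leading term x: subtract (1)·g_1 from x + y**3 + y**2 + y + 1 → y**3 + 1
  leading term y**3: subtract (1)·g_2 from y**3 + 1 → y**2 + y + 1
  leading term y**2: no divisor's leading term divides it; move y**2 to the remainder.
  leading term y: no divisor's leading term divides it; move y to the remainder.
  leading term 1: no divisor's leading term divides it; move 1 to the remainder.
  normal form = y**2 + y + 1.
The normal form is nonzero, so p ∉ I. Since p minus its normal form lies in I, I + (p) = I + (r) where r = y**2 + y + 1; decide whether this ideal is the whole ring.
Run Buchberger on G together with r (pairs among the g_i already reduce to 0 since G is a Gröbner basis):
g_1 = x + y**2 + y, LT = x.
g_2 = y**3 + y**2 + y, LT = y**3.
r = y**2 + y + 1, LT = y**2.

S(g_1,g_2): leading monomials are coprime, so the S-polynomial reduces to 0 (Buchberger's first criterion).
S(g_1,r): leading monomials are coprime, so the S-polynomial reduces to 0 (Buchberger's first criterion).
S(g_2,r): lcm = y**3. S = 0.
  remainder 0.

Every S-polynomial of the final basis reduces to 0, so we have a Gröbner basis.
Inter-reduce: drop elements whose leading term is divisible by another's, tail-reduce, and make monic.
Reduced Gröbner basis: {x + 1, y**2 + y + 1}.
The reduced Gröbner basis of I + (p) is {x + 1, y**2 + y + 1} ≠ {1}, a proper ideal, so the enlarged system stays consistent: p is independent of I, with normal form y**2 + y + 1.

x*y + x + y + 1 is independent of I; its normal form modulo I is y**2 + y + 1.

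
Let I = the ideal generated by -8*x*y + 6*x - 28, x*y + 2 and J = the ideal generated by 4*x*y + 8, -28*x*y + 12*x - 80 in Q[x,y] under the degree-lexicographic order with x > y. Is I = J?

Yes, the ideals are equal.

Two ideals are equal iff their reduced Gröbner bases coincide (the reduced basis is unique for a fixed ordering).
Buchberger on the first generating set:
f_1 = -8*x*y + 6*x - 28, LT = x*y.
f_2 = x*y + 2, LT = x*y.

S(f_1,f_2): lcm = x*y. S = -3/4*x + 3/2.
  leading term x: no divisor's leading term divides it; move -3/4*x to the remainder.
  leading term 1: no divisor's leading term divides it; move 3/2 to the remainder.
  remainder -3/4*x + 3/2 ≠ 0; add g_3 = -3/4*x + 3/2 to the basis.

S(f_1,g_3): lcm = x*y. S = -3/4*x + 2*y + 7/2.
  leading term x: subtract (1)·g_3 from -3/4*x + 2*y + 7/2 → 2*y + 2
  leading term y: no divisor's leading term divides it; move 2*y to the remainder.
  leading term 1: no divisor's leading term divides it; move 2 to the remainder.
  remainder 2*y + 2 ≠ 0; add g_4 = 2*y + 2 to the basis.

S(f_2,g_3): lcm = x*y. S = 2*y + 2.
  leading term y: subtract (1)·g_4 from 2*y + 2 → 0
  remainder 0.

S(f_1,g_4): lcm = x*y. S = -7/4*x + 7/2.
  leading term x: subtract (7/3)·g_3 from -7/4*x + 7/2 → 0
  remainder 0.

S(f_2,g_4): lcm = x*y. S = -x + 2.
  leading term x: subtract (4/3)·g_3 from -x + 2 → 0
  remainder 0.

S(g_3,g_4): leading monomials are coprime, so the S-polynomial reduces to 0 (Buchberger's first criterion).
Every S-polynomial of the final basis reduces to 0, so we have a Gröbner basis.
Inter-reduce: drop elements whose leading term is divisible by another's, tail-reduce, and make monic.
Reduced Gröbner basis: {x - 2, y + 1}.

Buchberger on the second generating set:
h_1 = 4*x*y + 8, LT = x*y.
h_2 = -28*x*y + 12*x - 80, LT = x*y.

S(h_1,h_2): lcm = x*y. S = 3/7*x - 6/7.
  leading term x: no divisor's leading term divides it; move 3/7*x to the remainder.
  leading term 1: no divisor's leading term divides it; move -6/7 to the remainder.
  remainder 3/7*x - 6/7 ≠ 0; add k_3 = 3/7*x - 6/7 to the basis.

S(h_1,k_3): lcm = x*y. S = 2*y + 2.
  leading term y: no divisor's leading term divides it; move 2*y to the remainder.
  leading term 1: no divisor's leading term divides it; move 2 to the remainder.
  remainder 2*y + 2 ≠ 0; add k_4 = 2*y + 2 to the basis.

S(h_2,k_3): lcm = x*y. S = -3/7*x + 2*y + 20/7.
  leading term x: subtract (-1)·k_3 from -3/7*x + 2*y + 20/7 → 2*y + 2
  leading term y: subtract (1)·k_4 from 2*y + 2 → 0
  remainder 0.

S(h_1,k_4): lcm = x*y. S = -x + 2.
  leading term x: subtract (-7/3)·k_3 from -x + 2 → 0
  remainder 0.

S(h_2,k_4): lcm = x*y. S = -10/7*x + 20/7.
  leading term x: subtract (-10/3)·k_3 from -10/7*x + 20/7 → 0
  remainder 0.

S(k_3,k_4): leading monomials are coprime, so the S-polynomial reduces to 0 (Buchberger's first criterion).
Every S-polynomial of the final basis reduces to 0, so we have a Gröbner basis.
Inter-reduce: drop elements whose leading term is divisible by another's, tail-reduce, and make monic.
Reduced Gröbner basis: {x - 2, y + 1}.

Same reduced basis, so the two generating sets span the same ideal.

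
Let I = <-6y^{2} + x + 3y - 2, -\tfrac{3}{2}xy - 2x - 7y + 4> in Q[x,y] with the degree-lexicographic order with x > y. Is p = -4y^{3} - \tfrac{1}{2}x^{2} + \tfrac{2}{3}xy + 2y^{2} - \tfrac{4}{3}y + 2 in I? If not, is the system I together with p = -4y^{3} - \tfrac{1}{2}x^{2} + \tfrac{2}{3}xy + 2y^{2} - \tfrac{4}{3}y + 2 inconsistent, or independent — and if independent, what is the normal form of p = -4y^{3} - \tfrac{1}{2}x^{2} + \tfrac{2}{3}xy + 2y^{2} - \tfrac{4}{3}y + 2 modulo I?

-4y^{3} - \tfrac{1}{2}x^{2} + \tfrac{2}{3}xy + 2y^{2} - \tfrac{4}{3}y + 2 is independent of I; its normal form modulo I is -6x - \tfrac{80}{3}y + 12.

First compute the reduced Gröbner basis of I by Buchberger's algorithm.
f_1 = -6y^{2} + x + 3y - 2, LT = y^{2}.
f_2 = -\tfrac{3}{2}xy - 2x - 7y + 4, LT = xy.

S(f_1,f_2): lcm = xy^{2}. S = -\tfrac{1}{6}x^{2} - \tfrac{11}{6}xy - \tfrac{14}{3}y^{2} + \tfrac{1}{3}x + \tfrac{8}{3}y.
  leading term x^{2}: no divisor's leading term divides it; move -\tfrac{1}{6}x^{2} to the remainder.
  leading term xy: subtract (\tfrac{11}{9})·f_2 from -\tfrac{11}{6}xy - \tfrac{14}{3}y^{2} + \tfrac{1}{3}x + \tfrac{8}{3}y → -\tfrac{14}{3}y^{2} + \tfrac{25}{9}x + \tfrac{101}{9}y - \tfrac{44}{9}
  leading term y^{2}: subtract (\tfrac{7}{9})·f_1 from -\tfrac{14}{3}y^{2} + \tfrac{25}{9}x + \tfrac{101}{9}y - \tfrac{44}{9} → 2x + \tfrac{80}{9}y - \tfrac{10}{3}
  leading term x: no divisor's leading term divides it; move 2x to the remainder.
  leading term y: no divisor's leading term divides it; move \tfrac{80}{9}y to the remainder.
  leading term 1: no divisor's leading term divides it; move -\tfrac{10}{3} to the remainder.
  remainder -\tfrac{1}{6}x^{2} + 2x + \tfrac{80}{9}y - \tfrac{10}{3} ≠ 0; add h_3 = -\tfrac{1}{6}x^{2} + 2x + \tfrac{80}{9}y - \tfrac{10}{3} to the basis.

The other S-polynomials (S(f_1,h_3), S(f_2,h_3)) all reduce to 0 modulo the current basis, so we have a Gröbner basis.
Inter-reduce: drop elements whose leading term is divisible by another's, tail-reduce, and make monic.
Reduced Gröbner basis: {x^{2} - 12x - \tfrac{160}{3}y + 20, xy + \tfrac{4}{3}x + \tfrac{14}{3}y - \tfrac{8}{3}, y^{2} - \tfrac{1}{6}x - \tfrac{1}{2}y + \tfrac{1}{3}}.
Label its elements g_1 = x^{2} - 12x - \tfrac{160}{3}y + 20, g_2 = xy + \tfrac{4}{3}x + \tfrac{14}{3}y - \tfrac{8}{3}, g_3 = y^{2} - \tfrac{1}{6}x - \tfrac{1}{2}y + \tfrac{1}{3}.

Reduce p = -4y^{3} - \tfrac{1}{2}x^{2} + \tfrac{2}{3}xy + 2y^{2} - \tfrac{4}{3}y + 2 modulo G:
  leading term y^{3}: subtract (-4y)·g_3 from -4y^{3} - \tfrac{1}{2}x^{2} + \tfrac{2}{3}xy + 2y^{2} - \tfrac{4}{3}y + 2 → -\tfrac{1}{2}x^{2} + 2
  leading term x^{2}: subtract (-\tfrac{1}{2})·g_1 from -\tfrac{1}{2}x^{2} + 2 → -6x - \tfrac{80}{3}y + 12
  leading term x: no divisor's leading term divides it; move -6x to the remainder.
  leading term y: no divisor's leading term divides it; move -\tfrac{80}{3}y to the remainder.
  leading term 1: no divisor's leading term divides it; move 12 to the remainder.
  normal form = -6x - \tfrac{80}{3}y + 12.
The normal form is nonzero, so p ∉ I. Since p minus its normal form lies in I, I + (p) = I + (r) where r = -6x - \tfrac{80}{3}y + 12; decide whether this ideal is the whole ring.
Run Buchberger on G together with r (pairs among the g_i already reduce to 0 since G is a Gröbner basis):
g_1 = x^{2} - 12x - \tfrac{160}{3}y + 20, LT = x^{2}.
g_2 = xy + \tfrac{4}{3}x + \tfrac{14}{3}y - \tfrac{8}{3}, LT = xy.
g_3 = y^{2} - \tfrac{1}{6}x - \tfrac{1}{2}y + \tfrac{1}{3}, LT = y^{2}.
r = -6x - \tfrac{80}{3}y + 12, LT = x.

S(g_1,r): lcm = x^{2}. S = -\tfrac{40}{9}xy - 10x - \tfrac{160}{3}y + 20.
  leading term xy: subtract (-\tfrac{40}{9})·g_2 from -\tfrac{40}{9}xy - 10x - \tfrac{160}{3}y + 20 → -\tfrac{110}{27}x - \tfrac{880}{27}y + \tfrac{220}{27}
  leading term x: subtract (\tfrac{55}{81})·r from -\tfrac{110}{27}x - \tfrac{880}{27}y + \tfrac{220}{27} → -\tfrac{3520}{243}y
  leading term y: no divisor's leading term divides it; move -\tfrac{3520}{243}y to the remainder.
  remainder -\tfrac{3520}{243}y ≠ 0; add m_5 = -\tfrac{3520}{243}y to the basis.

The other S-polynomials (S(g_1,g_2), S(g_1,g_3), S(g_2,g_3), S(g_2,r), S(g_3,r), S(g_1,m_5), S(g_2,m_5), S(g_3,m_5), S(r,m_5)) all reduce to 0 modulo the current basis, so we have a Gröbner basis.
Inter-reduce: drop elements whose leading term is divisible by another's, tail-reduce, and make monic.
Reduced Gröbner basis: {x - 2, y}.
The reduced Gröbner basis of I + (p) is {x - 2, y} ≠ {1}, a proper ideal, so the enlarged system stays consistent: p is independent of I, with normal form -6x - \tfrac{80}{3}y + 12.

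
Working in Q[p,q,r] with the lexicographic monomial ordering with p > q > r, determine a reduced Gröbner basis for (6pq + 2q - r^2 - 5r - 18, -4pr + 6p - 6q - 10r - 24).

G = {pq + 1/3q - 1/6r^2 - 5/6r - 3, pr - 3/2p + 3/2q + 5/2r + 6, q^2 + 13/9qr + 13/3q + 1/9r^3 + 7/18r^2 + 7/6r - 3}

f_1 = 6pq + 2q - r^2 - 5r - 18, LT = pq.
f_2 = -4pr + 6p - 6q - 10r - 24, LT = pr.

S(f_1,f_2): lcm = pqr. S = 3/2pq - 3/2q^2 - 13/6qr - 6q - 1/6r^3 - 5/6r^2 - 3r.
  reduce S modulo (f_1, f_2):
  remainder -3/2q^2 - 13/6qr - 13/2q - 1/6r^3 - 7/12r^2 - 7/4r + 9/2 ≠ 0; add g_3 = -3/2q^2 - 13/6qr - 13/2q - 1/6r^3 - 7/12r^2 - 7/4r + 9/2 to the basis.

The other S-polynomials (S(f_1,g_3), S(f_2,g_3)) all reduce to 0 modulo the current basis, so we have a Gröbner basis.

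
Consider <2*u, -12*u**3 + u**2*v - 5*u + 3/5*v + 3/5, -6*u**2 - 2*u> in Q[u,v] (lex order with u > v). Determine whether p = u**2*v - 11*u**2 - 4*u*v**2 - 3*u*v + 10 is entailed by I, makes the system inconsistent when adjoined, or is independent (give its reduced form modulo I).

Adjoining u**2*v - 11*u**2 - 4*u*v**2 - 3*u*v + 10 makes the ideal the whole ring: the system is inconsistent.

First compute the reduced Gröbner basis of I by Buchberger's algorithm.
f_1 = 2*u, LT = u.
f_2 = -12*u**3 + u**2*v - 5*u + 3/5*v + 3/5, LT = u**3.
f_3 = -6*u**2 - 2*u, LT = u**2.

S(f_1,f_2): lcm = u**3. S = 1/12*u**2*v - 5/12*u + 1/20*v + 1/20.
  leading term u**2*v: subtract (1/24*u*v)·f_1 from 1/12*u**2*v - 5/12*u + 1/20*v + 1/20 → -5/12*u + 1/20*v + 1/20
  leading term u: subtract (-5/24)·f_1 from -5/12*u + 1/20*v + 1/20 → 1/20*v + 1/20
  leading term v: no divisor's leading term divides it; move 1/20*v to the remainder.
  leading term 1: no divisor's leading term divides it; move 1/20 to the remainder.
  remainder 1/20*v + 1/20 ≠ 0; add h_4 = 1/20*v + 1/20 to the basis.

S(f_1,f_3): lcm = u**2. S = -1/3*u.
  leading term u: subtract (-1/6)·f_1 from -1/3*u → 0
  remainder 0.

S(f_2,f_3): lcm = u**3. S = -1/12*u**2*v - 1/3*u**2 + 5/12*u - 1/20*v - 1/20.
  leading term u**2*v: subtract (-1/24*u*v)·f_1 from -1/12*u**2*v - 1/3*u**2 + 5/12*u - 1/20*v - 1/20 → -1/3*u**2 + 5/12*u - 1/20*v - 1/20
  leading term u**2: subtract (-1/6*u)·f_1 from -1/3*u**2 + 5/12*u - 1/20*v - 1/20 → 5/12*u - 1/20*v - 1/20
  leading term u: subtract (5/24)·f_1 from 5/12*u - 1/20*v - 1/20 → -1/20*v - 1/20
  leading term v: subtract (-1)·h_4 from -1/20*v - 1/20 → 0
  remainder 0.

S(f_1,h_4): leading monomials are coprime, so the S-polynomial reduces to 0 (Buchberger's first criterion).
S(f_2,h_4): leading monomials are coprime, so the S-polynomial reduces to 0 (Buchberger's first criterion).
S(f_3,h_4): leading monomials are coprime, so the S-polynomial reduces to 0 (Buchberger's first criterion).
Every S-polynomial of the final basis reduces to 0, so we have a Gröbner basis.
Inter-reduce: drop elements whose leading term is divisible by another's, tail-reduce, and make monic.
Reduced Gröbner basis: {u, v + 1}.
Label its elements g_1 = u, g_2 = v + 1.

Reduce p = u**2*v - 11*u**2 - 4*u*v**2 - 3*u*v + 10 modulo G:
  leading term u**2*v: subtract (u*v)·g_1 from u**2*v - 11*u**2 - 4*u*v**2 - 3*u*v + 10 → -11*u**2 - 4*u*v**2 - 3*u*v + 10
  leading term u**2: subtract (-11*u)·g_1 from -11*u**2 - 4*u*v**2 - 3*u*v + 10 → -4*u*v**2 - 3*u*v + 10
  leading term u*v**2: subtract (-4*v**2)·g_1 from -4*u*v**2 - 3*u*v + 10 → -3*u*v + 10
  leading term u*v: subtract (-3*v)·g_1 from -3*u*v + 10 → 10
  leading term 1: no divisor's leading term divides it; move 10 to the remainder.
  normal form = 10.
The normal form is nonzero, so p ∉ I. Since p minus its normal form lies in I, I + (p) = I + (r) where r = 10; decide whether this ideal is the whole ring.
Here r = 10 is a nonzero constant, hence a unit: 1 ∈ I + (p), the Gröbner basis of I + (p) is {1}, and the enlarged system has no common solution — adjoining p is inconsistent.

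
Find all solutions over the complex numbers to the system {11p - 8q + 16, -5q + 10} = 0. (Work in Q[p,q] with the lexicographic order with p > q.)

Compute a lex Gröbner basis by Buchberger's algorithm.
f_1 = 11p - 8q + 16, LT = p.
f_2 = -5q + 10, LT = q.

The S-polynomials (S(f_1,f_2)) all reduce to 0 modulo the current basis, so we have a Gröbner basis.
Inter-reduce: drop elements whose leading term is divisible by another's, tail-reduce, and make monic.
Reduced Gröbner basis: {p, q - 2}.

Elimination: the polynomial q - 2 lies in the elimination ideal for q, so q ∈ {2}. For each such q, the remaining basis elements (now univariate) give the rest of the solution.
  q = 2: the earlier basis element becomes p = 0, giving p = 0 — point (0, 2).
Each listed point satisfies every original equation (direct substitution).

{(0, 2)}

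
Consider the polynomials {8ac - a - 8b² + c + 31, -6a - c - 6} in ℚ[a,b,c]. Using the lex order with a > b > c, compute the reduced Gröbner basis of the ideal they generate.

f_1 = 8ac - a - 8b² + c + 31, LT = ac.
f_2 = -6a - c - 6, LT = a.

S(f_1,f_2): lcm = ac. S = -⅛a - b² - ⅙c² - ⅞c + 31/8.
  leading term a: subtract (1/48)·f_2 from -⅛a - b² - ⅙c² - ⅞c + 31/8 → -b² - ⅙c² - 41/48c + 4
  leading term b²: no divisor's leading term divides it; move -b² to the remainder.
  leading term c²: no divisor's leading term divides it; move -⅙c² to the remainder.
  leading term c: no divisor's leading term divides it; move -41/48c to the remainder.
  leading term 1: no divisor's leading term divides it; move 4 to the remainder.
  remainder -b² - ⅙c² - 41/48c + 4 ≠ 0; add g_3 = -b² - ⅙c² - 41/48c + 4 to the basis.

The other S-polynomials (S(f_1,g_3), S(f_2,g_3)) all reduce to 0 modulo the current basis, so we have a Gröbner basis.
Inter-reduce: drop elements whose leading term is divisible by another's, tail-reduce, and make monic.

G = {a + ⅙c + 1, b² + ⅙c² + 41/48c - 4}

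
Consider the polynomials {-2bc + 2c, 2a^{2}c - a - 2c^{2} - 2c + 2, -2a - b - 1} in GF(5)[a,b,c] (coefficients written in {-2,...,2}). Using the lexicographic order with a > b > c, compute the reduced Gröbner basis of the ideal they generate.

G = {a + 2c^{2} - 2, b + c^{2}, c^{3} + c}

Buchberger's algorithm terminates because the ascending chain of leading-term ideals stabilizes.

f_1 = -2bc + 2c, LT = bc.
f_2 = 2a^{2}c - a - 2c^{2} - 2c + 2, LT = a^{2}c.
f_3 = -2a - b - 1, LT = a.

S(f_1,f_2): lcm = a^{2}bc. S = -a^{2}c - 2ab + bc^{2} + bc - b.
  leading term a^{2}c: subtract (2)·f_2 from -a^{2}c - 2ab + bc^{2} + bc - b → -2ab + 2a + bc^{2} + bc - b - c^{2} - c + 1
  leading term ab: subtract (b)·f_3 from -2ab + 2a + bc^{2} + bc - b - c^{2} - c + 1 → 2a + b^{2} + bc^{2} + bc - c^{2} - c + 1
  leading term a: subtract (-1)·f_3 from 2a + b^{2} + bc^{2} + bc - c^{2} - c + 1 → b^{2} + bc^{2} + bc - b - c^{2} - c
  leading term b^{2}: no divisor's leading term divides it; move b^{2} to the remainder.
  leading term bc^{2}: subtract (2c)·f_1 from bc^{2} + bc - b - c^{2} - c → bc - b - c
  leading term bc: subtract (2)·f_1 from bc - b - c → -b
  leading term b: no divisor's leading term divides it; move -b to the remainder.
  remainder b^{2} - b ≠ 0; add g_4 = b^{2} - b to the basis.

S(f_1,f_3): leading monomials are coprime, so the S-polynomial reduces to 0 (Buchberger's first criterion).
S(f_2,f_3): lcm = a^{2}c. S = 2abc + 2ac + 2a - c^{2} - c + 1.
  leading term abc: subtract (-a)·f_1 from 2abc + 2ac + 2a - c^{2} - c + 1 → -ac + 2a - c^{2} - c + 1
  leading term ac: subtract (-2c)·f_3 from -ac + 2a - c^{2} - c + 1 → 2a - 2bc - c^{2} + 2c + 1
  leading term a: subtract (-1)·f_3 from 2a - 2bc - c^{2} + 2c + 1 → -2bc - b - c^{2} + 2c
  leading term bc: subtract (1)·f_1 from -2bc - b - c^{2} + 2c → -b - c^{2}
  leading term b: no divisor's leading term divides it; move -b to the remainder.
  leading term c^{2}: no divisor's leading term divides it; move -c^{2} to the remainder.
  remainder -b - c^{2} ≠ 0; add g_5 = -b - c^{2} to the basis.

S(f_1,g_4): lcm = b^{2}c. S = 0.
  remainder 0.

S(f_2,g_4): leading monomials are coprime, so the S-polynomial reduces to 0 (Buchberger's first criterion).
S(f_3,g_4): leading monomials are coprime, so the S-polynomial reduces to 0 (Buchberger's first criterion).
S(f_1,g_5): lcm = bc. S = -c^{3} - c.
  leading term c^{3}: no divisor's leading term divides it; move -c^{3} to the remainder.
  leading term c: no divisor's leading term divides it; move -c to the remainder.
  remainder -c^{3} - c ≠ 0; add g_6 = -c^{3} - c to the basis.

S(f_2,g_5): leading monomials are coprime, so the S-polynomial reduces to 0 (Buchberger's first criterion).
S(f_3,g_5): leading monomials are coprime, so the S-polynomial reduces to 0 (Buchberger's first criterion).
S(g_4,g_5): lcm = b^{2}. S = -bc^{2} - b.
  leading term bc^{2}: subtract (-2c)·f_1 from -bc^{2} - b → -b - c^{2}
  leading term b: subtract (1)·g_5 from -b - c^{2} → 0
  remainder 0.

S(f_1,g_6): lcm = bc^{3}. S = -bc - c^{3}.
  leading term bc: subtract (-2)·f_1 from -bc - c^{3} → -c^{3} - c
  leading term c^{3}: subtract (1)·g_6 from -c^{3} - c → 0
  remainder 0.

S(f_2,g_6): lcm = a^{2}c^{3}. S = -a^{2}c + 2ac^{2} - c^{4} - c^{3} + c^{2}.
  leading term a^{2}c: subtract (2)·f_2 from -a^{2}c + 2ac^{2} - c^{4} - c^{3} + c^{2} → 2ac^{2} + 2a - c^{4} - c^{3} - c + 1
  leading term ac^{2}: subtract (-c^{2})·f_3 from 2ac^{2} + 2a - c^{4} - c^{3} - c + 1 → 2a - bc^{2} - c^{4} - c^{3} - c^{2} - c + 1
  leading term a: subtract (-1)·f_3 from 2a - bc^{2} - c^{4} - c^{3} - c^{2} - c + 1 → -bc^{2} - b - c^{4} - c^{3} - c^{2} - c
  leading term bc^{2}: subtract (-2c)·f_1 from -bc^{2} - b - c^{4} - c^{3} - c^{2} - c → -b - c^{4} - c^{3} - 2c^{2} - c
  leading term b: subtract (1)·g_5 from -b - c^{4} - c^{3} - 2c^{2} - c → -c^{4} - c^{3} - c^{2} - c
  leading term c^{4}: subtract (c)·g_6 from -c^{4} - c^{3} - c^{2} - c → -c^{3} - c
  leading term c^{3}: subtract (1)·g_6 from -c^{3} - c → 0
  remainder 0.

S(f_3,g_6): leading monomials are coprime, so the S-polynomial reduces to 0 (Buchberger's first criterion).
S(g_4,g_6): leading monomials are coprime, so the S-polynomial reduces to 0 (Buchberger's first criterion).
S(g_5,g_6): leading monomials are coprime, so the S-polynomial reduces to 0 (Buchberger's first criterion).
Every S-polynomial of the final basis reduces to 0, so we have a Gröbner basis.
Inter-reduce: drop elements whose leading term is divisible by another's, tail-reduce, and make monic.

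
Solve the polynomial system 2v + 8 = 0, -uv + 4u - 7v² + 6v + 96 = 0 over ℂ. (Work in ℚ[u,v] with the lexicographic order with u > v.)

Compute a lex Gröbner basis by Buchberger's algorithm.
f_1 = 2v + 8, LT = v.
f_2 = -uv + 4u - 7v² + 6v + 96, LT = uv.

S(f_1,f_2): lcm = uv. S = 8u - 7v² + 6v + 96.
  leading term u: no divisor's leading term divides it; move 8u to the remainder.
  leading term v²: subtract (-7/2v)·f_1 from -7v² + 6v + 96 → 34v + 96
  leading term v: subtract (17)·f_1 from 34v + 96 → -40
  leading term 1: no divisor's leading term divides it; move -40 to the remainder.
  remainder 8u - 40 ≠ 0; add h_3 = 8u - 40 to the basis.

S(f_1,h_3): leading monomials are coprime, so the S-polynomial reduces to 0 (Buchberger's first criterion).
S(f_2,h_3): lcm = uv. S = -4u + 7v² - v - 96.
  leading term u: subtract (-½)·h_3 from -4u + 7v² - v - 96 → 7v² - v - 116
  leading term v²: subtract (7/2v)·f_1 from 7v² - v - 116 → -29v - 116
  leading term v: subtract (-29/2)·f_1 from -29v - 116 → 0
  remainder 0.

Every S-polynomial of the final basis reduces to 0, so we have a Gröbner basis.
Inter-reduce: drop elements whose leading term is divisible by another's, tail-reduce, and make monic.
Reduced Gröbner basis: {u - 5, v + 4}.

The lex basis is triangular: the last element involves only v. Solving v + 4 = 0 gives v ∈ {-4}; substituting each value into the earlier elements determines the remaining variables.
  v = -4: the earlier basis element becomes u - 5 = 0, giving u = 5 — point (5, -4).
Substituting each solution back into the original system confirms all equations vanish.
A lex Gröbner basis triangularizes the system, enabling back-substitution.

{(5, -4)}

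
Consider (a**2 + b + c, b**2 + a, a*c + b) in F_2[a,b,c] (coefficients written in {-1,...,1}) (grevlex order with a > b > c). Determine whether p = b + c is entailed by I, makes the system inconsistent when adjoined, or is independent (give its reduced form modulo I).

b + c is independent of I; its normal form modulo I is b + c.

First compute the reduced Gröbner basis of I by Buchberger's algorithm.
f_1 = a**2 + b + c, LT = a**2.
f_2 = b**2 + a, LT = b**2.
f_3 = a*c + b, LT = a*c.

S(f_1,f_3): lcm = a**2*c. S = a*b + b*c + c**2.
  leading term a*b: no divisor's leading term divides it; move a*b to the remainder.
  leading term b*c: no divisor's leading term divides it; move b*c to the remainder.
  leading term c**2: no divisor's leading term divides it; move c**2 to the remainder.
  remainder a*b + b*c + c**2 ≠ 0; add h_4 = a*b + b*c + c**2 to the basis.

S(f_2,h_4): lcm = a*b**2. S = b**2*c + b*c**2 + a**2.
  leading term b**2*c: subtract (c)·f_2 from b**2*c + b*c**2 + a**2 → b*c**2 + a**2 + a*c
  leading term b*c**2: no divisor's leading term divides it; move b*c**2 to the remainder.
  leading term a**2: subtract (1)·f_1 from a**2 + a*c → a*c + b + c
  leading term a*c: subtract (1)·f_3 from a*c + b + c → c
  leading term c: no divisor's leading term divides it; move c to the remainder.
  remainder b*c**2 + c ≠ 0; add h_5 = b*c**2 + c to the basis.

S(f_3,h_4): lcm = a*b*c. S = b*c**2 + c**3 + b**2.
  leading term b*c**2: subtract (1)·h_5 from b*c**2 + c**3 + b**2 → c**3 + b**2 + c
  leading term c**3: no divisor's leading term divides it; move c**3 to the remainder.
  leading term b**2: subtract (1)·f_2 from b**2 + c → a + c
  leading term a: no divisor's leading term divides it; move a to the remainder.
  leading term c: no divisor's leading term divides it; move c to the remainder.
  remainder c**3 + a + c ≠ 0; add h_6 = c**3 + a + c to the basis.

The other S-polynomials (S(f_1,f_2), S(f_2,f_3), S(f_1,h_4), S(f_1,h_5), S(f_2,h_5), S(f_3,h_5), S(h_4,h_5), S(f_1,h_6), S(f_2,h_6), S(f_3,h_6), S(h_4,h_6), S(h_5,h_6)) all reduce to 0 modulo the current basis, so we have a Gröbner basis.
Inter-reduce: drop elements whose leading term is divisible by another's, tail-reduce, and make monic.
Reduced Gröbner basis: {b*c**2 + c, c**3 + a + c, a**2 + b + c, a*b + b*c + c**2, b**2 + a, a*c + b}.
Label its elements g_1 = b*c**2 + c, g_2 = c**3 + a + c, g_3 = a**2 + b + c, g_4 = a*b + b*c + c**2, g_5 = b**2 + a, g_6 = a*c + b.

Reduce p = b + c modulo G:
  leading term b: no divisor's leading term divides it; move b to the remainder.
  leading term c: no divisor's leading term divides it; move c to the remainder.
  normal form = b + c.
The normal form is nonzero, so p ∉ I. Since p minus its normal form lies in I, I + (p) = I + (r) where r = b + c; decide whether this ideal is the whole ring.
Run Buchberger on G together with r (pairs among the g_i already reduce to 0 since G is a Gröbner basis):
g_1 = b*c**2 + c, LT = b*c**2.
g_2 = c**3 + a + c, LT = c**3.
g_3 = a**2 + b + c, LT = a**2.
g_4 = a*b + b*c + c**2, LT = a*b.
g_5 = b**2 + a, LT = b**2.
g_6 = a*c + b, LT = a*c.
r = b + c, LT = b.

S(g_1,r): lcm = b*c**2. S = c**3 + c.
  leading term c**3: subtract (1)·g_2 from c**3 + c → a
  leading term a: no divisor's leading term divides it; move a to the remainder.
  remainder a ≠ 0; add m_8 = a to the basis.

S(g_4,r): lcm = a*b. S = a*c + b*c + c**2.
  leading term a*c: subtract (1)·g_6 from a*c + b*c + c**2 → b*c + c**2 + b
  leading term b*c: subtract (c)·r from b*c + c**2 + b → b
  leading term b: subtract (1)·r from b → c
  leading term c: no divisor's leading term divides it; move c to the remainder.
  remainder c ≠ 0; add m_9 = c to the basis.

The other S-polynomials (S(g_1,g_2), S(g_1,g_3), S(g_1,g_4), S(g_1,g_5), S(g_1,g_6), S(g_2,g_3), S(g_2,g_4), S(g_2,g_5), S(g_2,g_6), S(g_2,r), S(g_3,g_4), S(g_3,g_5), S(g_3,g_6), S(g_3,r), S(g_4,g_5), S(g_4,g_6), S(g_5,g_6), S(g_5,r), S(g_6,r), S(g_1,m_8), S(g_2,m_8), S(g_3,m_8), S(g_4,m_8), S(g_5,m_8), S(g_6,m_8), S(r,m_8), S(g_1,m_9), S(g_2,m_9), S(g_3,m_9), S(g_4,m_9), S(g_5,m_9), S(g_6,m_9), S(r,m_9), S(m_8,m_9)) all reduce to 0 modulo the current basis, so we have a Gröbner basis.
Inter-reduce: drop elements whose leading term is divisible by another's, tail-reduce, and make monic.
Reduced Gröbner basis: {a, b, c}.
The reduced Gröbner basis of I + (p) is {a, b, c} ≠ {1}, a proper ideal, so the enlarged system stays consistent: p is independent of I, with normal form b + c.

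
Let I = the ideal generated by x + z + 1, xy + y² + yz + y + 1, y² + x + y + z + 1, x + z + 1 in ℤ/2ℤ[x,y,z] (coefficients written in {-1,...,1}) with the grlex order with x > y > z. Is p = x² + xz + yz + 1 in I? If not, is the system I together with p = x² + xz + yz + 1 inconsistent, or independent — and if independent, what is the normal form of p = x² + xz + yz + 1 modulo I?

x² + xz + yz + 1 lies in I (it reduces to 0).

First compute the reduced Gröbner basis of I by Buchberger's algorithm.
f_1 = x + z + 1, LT = x.
f_2 = xy + y² + yz + y + 1, LT = xy.
f_3 = y² + x + y + z + 1, LT = y².
f_4 = x + z + 1, LT = x.

S(f_1,f_2): lcm = xy. S = y² + 1.
  reduce S modulo (f_1, f_2, f_3, f_4):
  remainder y + 1 ≠ 0; add h_5 = y + 1 to the basis.

The other S-polynomials (S(f_1,f_3), S(f_1,f_4), S(f_2,f_3), S(f_2,f_4), S(f_3,f_4), S(f_1,h_5), S(f_2,h_5), S(f_3,h_5), S(f_4,h_5)) all reduce to 0 modulo the current basis, so we have a Gröbner basis.
Inter-reduce: drop elements whose leading term is divisible by another's, tail-reduce, and make monic.
Reduced Gröbner basis: {x + z + 1, y + 1}.
Label its elements g_1 = x + z + 1, g_2 = y + 1.

Reduce p = x² + xz + yz + 1 modulo G:
  leading term x²: subtract (x)·g_1 from x² + xz + yz + 1 → yz + x + 1
  leading term yz: subtract (z)·g_2 from yz + x + 1 → x + z + 1
  leading term x: subtract (1)·g_1 from x + z + 1 → 0
  normal form = 0.
Since the normal form is 0, p ∈ I.

Ideal membership is decidable via reduction modulo a Gröbner basis.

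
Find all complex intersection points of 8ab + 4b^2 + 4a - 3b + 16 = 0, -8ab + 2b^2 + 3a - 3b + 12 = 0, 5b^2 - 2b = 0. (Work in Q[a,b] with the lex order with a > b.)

{(-4, 0)}

Compute a lex Gröbner basis by Buchberger's algorithm.
f_1 = 8ab + 4a + 4b^2 - 3b + 16, LT = ab.
f_2 = -8ab + 3a + 2b^2 - 3b + 12, LT = ab.
f_3 = 5b^2 - 2b, LT = b^2.

S(f_1,f_2): lcm = ab. S = 7/8a + 3/4b^2 - 3/4b + 7/2.
  leading term a: no divisor's leading term divides it; move 7/8a to the remainder.
  leading term b^2: subtract (3/20)·f_3 from 3/4b^2 - 3/4b + 7/2 → -9/20b + 7/2
  leading term b: no divisor's leading term divides it; move -9/20b to the remainder.
  leading term 1: no divisor's leading term divides it; move 7/2 to the remainder.
  remainder 7/8a - 9/20b + 7/2 ≠ 0; add h_4 = 7/8a - 9/20b + 7/2 to the basis.

S(f_1,f_3): lcm = ab^2. S = 9/10ab + 1/2b^3 - 3/8b^2 + 2b.
  leading term ab: subtract (9/80)·f_1 from 9/10ab + 1/2b^3 - 3/8b^2 + 2b → -9/20a + 1/2b^3 - 33/40b^2 + 187/80b - 9/5
  leading term a: subtract (-18/35)·h_4 from -9/20a + 1/2b^3 - 33/40b^2 + 187/80b - 9/5 → 1/2b^3 - 33/40b^2 + 5897/2800b
  leading term b^3: subtract (1/10b)·f_3 from 1/2b^3 - 33/40b^2 + 5897/2800b → -5/8b^2 + 5897/2800b
  leading term b^2: subtract (-1/8)·f_3 from -5/8b^2 + 5897/2800b → 5197/2800b
  leading term b: no divisor's leading term divides it; move 5197/2800b to the remainder.
  remainder 5197/2800b ≠ 0; add h_5 = 5197/2800b to the basis.

The other S-polynomials (S(f_2,f_3), S(f_1,h_4), S(f_2,h_4), S(f_3,h_4), S(f_1,h_5), S(f_2,h_5), S(f_3,h_5), S(h_4,h_5)) all reduce to 0 modulo the current basis, so we have a Gröbner basis.
Inter-reduce: drop elements whose leading term is divisible by another's, tail-reduce, and make monic.
Reduced Gröbner basis: {a + 4, b}.

A lex Gröbner basis eliminates variables successively. Here b depends only on b, with roots {0}; lifting each root through the earlier basis elements recovers the full solutions.
  b = 0: the earlier basis element becomes a + 4 = 0, giving a = -4 — point (-4, 0).
Substituting each solution back into the original system confirms all equations vanish.
Zero-dimensionality of the ideal guarantees finitely many solutions over ℂ.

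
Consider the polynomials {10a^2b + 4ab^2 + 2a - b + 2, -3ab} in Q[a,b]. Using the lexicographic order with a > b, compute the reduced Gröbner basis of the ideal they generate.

This is the nonlinear analogue of row-reducing a linear system.

f_1 = 10a^2b + 4ab^2 + 2a - b + 2, LT = a^2b.
f_2 = -3ab, LT = ab.

S(f_1,f_2): lcm = a^2b. S = 2/5ab^2 + 1/5a - 1/10b + 1/5.
  leading term ab^2: subtract (-2/15b)·f_2 from 2/5ab^2 + 1/5a - 1/10b + 1/5 → 1/5a - 1/10b + 1/5
  leading term a: no divisor's leading term divides it; move 1/5a to the remainder.
  leading term b: no divisor's leading term divides it; move -1/10b to the remainder.
  leading term 1: no divisor's leading term divides it; move 1/5 to the remainder.
  remainder 1/5a - 1/10b + 1/5 ≠ 0; add g_3 = 1/5a - 1/10b + 1/5 to the basis.

S(f_2,g_3): lcm = ab. S = 1/2b^2 - b.
  leading term b^2: no divisor's leading term divides it; move 1/2b^2 to the remainder.
  leading term b: no divisor's leading term divides it; move -b to the remainder.
  remainder 1/2b^2 - b ≠ 0; add g_4 = 1/2b^2 - b to the basis.

The other S-polynomials (S(f_1,g_3), S(f_1,g_4), S(f_2,g_4), S(g_3,g_4)) all reduce to 0 modulo the current basis, so we have a Gröbner basis.
Inter-reduce: drop elements whose leading term is divisible by another's, tail-reduce, and make monic.

G = {a - 1/2b + 1, b^2 - 2b}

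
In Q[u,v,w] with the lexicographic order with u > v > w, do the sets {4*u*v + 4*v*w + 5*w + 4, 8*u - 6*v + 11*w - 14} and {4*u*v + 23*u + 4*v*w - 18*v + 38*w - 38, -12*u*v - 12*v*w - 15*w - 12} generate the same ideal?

No, the ideals differ.

Equality of ideals is decidable: compute both reduced Gröbner bases (unique for the ordering) and check whether they agree.
Buchberger on the first generating set:
f_1 = 4*u*v + 4*v*w + 5*w + 4, LT = u*v.
f_2 = 8*u - 6*v + 11*w - 14, LT = u.

S(f_1,f_2): lcm = u*v. S = 3/4*v**2 - 3/8*v*w + 7/4*v + 5/4*w + 1.
  leading term v**2: no divisor's leading term divides it; move 3/4*v**2 to the remainder.
  leading term v*w: no divisor's leading term divides it; move -3/8*v*w to the remainder.
  leading term v: no divisor's leading term divides it; move 7/4*v to the remainder.
  leading term w: no divisor's leading term divides it; move 5/4*w to the remainder.
  leading term 1: no divisor's leading term divides it; move 1 to the remainder.
  remainder 3/4*v**2 - 3/8*v*w + 7/4*v + 5/4*w + 1 ≠ 0; add g_3 = 3/4*v**2 - 3/8*v*w + 7/4*v + 5/4*w + 1 to the basis.

The other S-polynomials (S(f_1,g_3), S(f_2,g_3)) all reduce to 0 modulo the current basis, so we have a Gröbner basis.
Inter-reduce: drop elements whose leading term is divisible by another's, tail-reduce, and make monic.
Reduced Gröbner basis: {u - 3/4*v + 11/8*w - 7/4, v**2 - 1/2*v*w + 7/3*v + 5/3*w + 4/3}.

Buchberger on the second generating set:
h_1 = 4*u*v + 23*u + 4*v*w - 18*v + 38*w - 38, LT = u*v.
h_2 = -12*u*v - 12*v*w - 15*w - 12, LT = u*v.

S(h_1,h_2): lcm = u*v. S = 23/4*u - 9/2*v + 33/4*w - 21/2.
  leading term u: no divisor's leading term divides it; move 23/4*u to the remainder.
  leading term v: no divisor's leading term divides it; move -9/2*v to the remainder.
  leading term w: no divisor's leading term divides it; move 33/4*w to the remainder.
  leading term 1: no divisor's leading term divides it; move -21/2 to the remainder.
  remainder 23/4*u - 9/2*v + 33/4*w - 21/2 ≠ 0; add k_3 = 23/4*u - 9/2*v + 33/4*w - 21/2 to the basis.

S(h_1,k_3): lcm = u*v. S = 23/4*u + 18/23*v**2 - 10/23*v*w - 123/46*v + 19/2*w - 19/2.
  leading term u: subtract (1)·k_3 from 23/4*u + 18/23*v**2 - 10/23*v*w - 123/46*v + 19/2*w - 19/2 → 18/23*v**2 - 10/23*v*w + 42/23*v + 5/4*w + 1
  leading term v**2: no divisor's leading term divides it; move 18/23*v**2 to the remainder.
  leading term v*w: no divisor's leading term divides it; move -10/23*v*w to the remainder.
  leading term v: no divisor's leading term divides it; move 42/23*v to the remainder.
  leading term w: no divisor's leading term divides it; move 5/4*w to the remainder.
  leading term 1: no divisor's leading term divides it; move 1 to the remainder.
  remainder 18/23*v**2 - 10/23*v*w + 42/23*v + 5/4*w + 1 ≠ 0; add k_4 = 18/23*v**2 - 10/23*v*w + 42/23*v + 5/4*w + 1 to the basis.

The other S-polynomials (S(h_2,k_3), S(h_1,k_4), S(h_2,k_4), S(k_3,k_4)) all reduce to 0 modulo the current basis, so we have a Gröbner basis.
Inter-reduce: drop elements whose leading term is divisible by another's, tail-reduce, and make monic.
Reduced Gröbner basis: {u - 18/23*v + 33/23*w - 42/23, v**2 - 5/9*v*w + 7/3*v + 115/72*w + 23/18}.

Since the reduced bases disagree, the two ideals are not the same.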